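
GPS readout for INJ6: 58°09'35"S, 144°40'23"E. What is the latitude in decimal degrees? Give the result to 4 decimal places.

58.1597°S

58° + 9′/60 + 35″/3600 = 58 + 0.15000 + 0.00972 = 58.1597°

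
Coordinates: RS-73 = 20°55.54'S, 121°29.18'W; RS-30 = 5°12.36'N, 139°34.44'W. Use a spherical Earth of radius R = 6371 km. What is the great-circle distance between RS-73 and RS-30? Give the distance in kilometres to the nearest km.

3513 km

RS-73: φ = -20.92567°, λ = -121.48633°
RS-30: φ = +5.20600°, λ = -139.57400°
Δφ = 26.1317°,  Δλ = -18.0877°
a = sin²(Δφ/2) + cos φ₁ cos φ₂ sin²(Δλ/2) = 0.074092
c = 2·arcsin(√a) = 0.551353 rad = 31.5902°
d = R·c = 6371 × 0.551353 = 3512.7 km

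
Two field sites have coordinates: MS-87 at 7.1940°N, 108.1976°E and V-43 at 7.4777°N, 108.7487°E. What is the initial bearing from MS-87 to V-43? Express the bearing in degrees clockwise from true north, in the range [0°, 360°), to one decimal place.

Δλ = 0.5511°
y = sin Δλ · cos φ₂ = 0.009537
x = cos φ₁ sin φ₂ − sin φ₁ cos φ₂ cos Δλ = 0.004957
θ = atan2(y, x) = 62.5340° → 62.5340° (mod 360°)

62.5°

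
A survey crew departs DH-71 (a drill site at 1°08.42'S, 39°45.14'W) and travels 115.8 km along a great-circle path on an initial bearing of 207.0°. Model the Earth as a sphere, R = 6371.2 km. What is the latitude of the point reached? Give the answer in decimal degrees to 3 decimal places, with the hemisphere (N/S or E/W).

2.068°S

DH-71: φ = -1.14033°, λ = -39.75233°
δ = d/R = 115.8/6371.2 = 0.018176 rad
φ₂ = arcsin(sin φ₁ cos δ + cos φ₁ sin δ cos θ)
   = arcsin(-0.01990·0.99983 + 0.99980·0.01817·-0.89101) = -2.06816°
λ₂ = λ₁ + atan2(sin θ sin δ cos φ₁, cos δ − sin φ₁ sin φ₂) = -40.22540°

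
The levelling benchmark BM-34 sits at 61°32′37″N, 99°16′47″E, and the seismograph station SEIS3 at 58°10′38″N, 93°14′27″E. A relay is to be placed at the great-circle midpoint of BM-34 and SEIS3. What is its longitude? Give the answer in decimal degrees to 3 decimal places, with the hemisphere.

96.107°E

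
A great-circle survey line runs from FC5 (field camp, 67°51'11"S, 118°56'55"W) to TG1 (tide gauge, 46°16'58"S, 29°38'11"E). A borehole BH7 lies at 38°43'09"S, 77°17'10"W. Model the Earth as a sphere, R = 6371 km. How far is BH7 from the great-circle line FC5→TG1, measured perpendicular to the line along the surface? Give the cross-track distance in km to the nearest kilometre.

FC5: φ = -67.85306°, λ = -118.94861°
TG1: φ = -46.28278°, λ = +29.63639°
BH7: φ = -38.71917°, λ = -77.28611°
δ₁₃ = central angle FC5→BH7 = 0.645015 rad  (haversine)
θ₁₃ = bearing FC5→BH7 = 59.618°,  θ₁₂ = bearing FC5→TG1 = 156.252°
dₓₜ = R·arcsin(sin δ₁₃ · sin(θ₁₃ − θ₁₂)) = 6371·arcsin(0.60121·sin(-96.634°)) = -4077.350 km
|dₓₜ| = 4077.350 km

4077 km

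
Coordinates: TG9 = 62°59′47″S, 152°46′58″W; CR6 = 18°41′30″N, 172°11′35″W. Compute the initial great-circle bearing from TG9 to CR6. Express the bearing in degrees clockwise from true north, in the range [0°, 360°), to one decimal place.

341.5°

TG9: φ = -62.99639°, λ = -152.78278°
CR6: φ = +18.69167°, λ = -172.19306°
Δλ = -19.4103°
y = sin Δλ · cos φ₂ = -0.314802
x = cos φ₁ sin φ₂ − sin φ₁ cos φ₂ cos Δλ = 0.941526
θ = atan2(y, x) = -18.4875° → 341.5125° (mod 360°)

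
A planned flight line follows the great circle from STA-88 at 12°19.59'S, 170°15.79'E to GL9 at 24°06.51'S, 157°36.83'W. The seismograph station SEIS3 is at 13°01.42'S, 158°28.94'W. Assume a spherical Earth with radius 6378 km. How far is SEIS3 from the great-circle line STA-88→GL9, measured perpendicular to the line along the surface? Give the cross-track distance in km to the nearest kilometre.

1163 km

STA-88: φ = -12.32650°, λ = +170.26317°
GL9: φ = -24.10850°, λ = -157.61383°
SEIS3: φ = -13.02367°, λ = -158.48233°
δ₁₃ = central angle STA-88→SEIS3 = 0.532009 rad  (haversine)
θ₁₃ = bearing STA-88→SEIS3 = 94.789°,  θ₁₂ = bearing STA-88→GL9 = 115.742°
dₓₜ = R·arcsin(sin δ₁₃ · sin(θ₁₃ − θ₁₂)) = 6378·arcsin(0.50727·sin(-20.952°)) = -1163.361 km
|dₓₜ| = 1163.361 km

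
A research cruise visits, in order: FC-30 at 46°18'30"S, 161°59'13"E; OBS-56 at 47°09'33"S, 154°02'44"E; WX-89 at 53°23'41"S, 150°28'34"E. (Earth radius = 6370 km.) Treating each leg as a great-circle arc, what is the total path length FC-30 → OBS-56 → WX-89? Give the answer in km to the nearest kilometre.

FC-30: φ = -46.30833°, λ = +161.98694°
OBS-56: φ = -47.15917°, λ = +154.04556°
WX-89: φ = -53.39472°, λ = +150.47611°
FC-30→OBS-56: c = 0.096107 rad, d = 612.20 km
OBS-56→WX-89: c = 0.115847 rad, d = 737.95 km
Total = 612.20 + 737.95 = 1350.15 km

1350 km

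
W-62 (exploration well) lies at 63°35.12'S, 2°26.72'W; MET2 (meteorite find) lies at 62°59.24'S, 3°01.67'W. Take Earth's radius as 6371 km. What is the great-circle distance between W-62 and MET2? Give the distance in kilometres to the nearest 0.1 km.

W-62: φ = -63.58533°, λ = -2.44533°
MET2: φ = -62.98733°, λ = -3.02783°
Δφ = 0.5980°,  Δλ = -0.5825°
a = sin²(Δφ/2) + cos φ₁ cos φ₂ sin²(Δλ/2) = 0.000032
c = 2·arcsin(√a) = 0.011394 rad = 0.6528°
d = R·c = 6371 × 0.011394 = 72.6 km

72.6 km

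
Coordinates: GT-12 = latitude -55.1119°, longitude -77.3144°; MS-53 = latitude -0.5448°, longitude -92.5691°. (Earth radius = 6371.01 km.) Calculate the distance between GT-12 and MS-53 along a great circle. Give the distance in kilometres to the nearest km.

Δφ = 54.5671°,  Δλ = -15.2547°
a = sin²(Δφ/2) + cos φ₁ cos φ₂ sin²(Δλ/2) = 0.220202
c = 2·arcsin(√a) = 0.976897 rad = 55.9721°
d = R·c = 6371.01 × 0.976897 = 6223.8 km

6224 km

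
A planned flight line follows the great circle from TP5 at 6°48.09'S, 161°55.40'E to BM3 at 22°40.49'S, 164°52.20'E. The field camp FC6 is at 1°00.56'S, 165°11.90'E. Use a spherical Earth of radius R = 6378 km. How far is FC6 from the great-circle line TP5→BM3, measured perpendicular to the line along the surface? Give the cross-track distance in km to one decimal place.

469.1 km

TP5: φ = -6.80150°, λ = +161.92333°
BM3: φ = -22.67483°, λ = +164.87000°
FC6: φ = -1.00933°, λ = +165.19833°
δ₁₃ = central angle TP5→FC6 = 0.116056 rad  (haversine)
θ₁₃ = bearing TP5→FC6 = 29.556°,  θ₁₂ = bearing TP5→BM3 = 170.167°
dₓₜ = R·arcsin(sin δ₁₃ · sin(θ₁₃ − θ₁₂)) = 6378·arcsin(0.11580·sin(-140.610°)) = -469.097 km
|dₓₜ| = 469.097 km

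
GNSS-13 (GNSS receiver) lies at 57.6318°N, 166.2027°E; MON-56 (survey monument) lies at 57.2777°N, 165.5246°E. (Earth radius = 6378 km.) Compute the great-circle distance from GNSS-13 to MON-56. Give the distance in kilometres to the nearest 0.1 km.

56.6 km

Δφ = -0.3541°,  Δλ = -0.6781°
a = sin²(Δφ/2) + cos φ₁ cos φ₂ sin²(Δλ/2) = 0.000020
c = 2·arcsin(√a) = 0.008873 rad = 0.5084°
d = R·c = 6378 × 0.008873 = 56.6 km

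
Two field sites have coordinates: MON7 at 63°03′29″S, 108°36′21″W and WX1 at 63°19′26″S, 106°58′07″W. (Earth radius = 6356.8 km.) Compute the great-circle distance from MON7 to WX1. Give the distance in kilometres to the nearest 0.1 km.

MON7: φ = -63.05806°, λ = -108.60583°
WX1: φ = -63.32389°, λ = -106.96861°
Δφ = -0.2658°,  Δλ = 1.6372°
a = sin²(Δφ/2) + cos φ₁ cos φ₂ sin²(Δλ/2) = 0.000047
c = 2·arcsin(√a) = 0.013697 rad = 0.7848°
d = R·c = 6356.8 × 0.013697 = 87.1 km

87.1 km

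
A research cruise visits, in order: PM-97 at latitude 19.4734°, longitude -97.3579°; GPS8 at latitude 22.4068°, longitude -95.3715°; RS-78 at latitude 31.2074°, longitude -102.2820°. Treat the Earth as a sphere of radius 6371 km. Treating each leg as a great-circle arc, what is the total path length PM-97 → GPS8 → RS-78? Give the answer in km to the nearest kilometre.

1580 km

PM-97→GPS8: c = 0.060575 rad, d = 385.92 km
GPS8→RS-78: c = 0.187451 rad, d = 1194.25 km
Total = 385.92 + 1194.25 = 1580.17 km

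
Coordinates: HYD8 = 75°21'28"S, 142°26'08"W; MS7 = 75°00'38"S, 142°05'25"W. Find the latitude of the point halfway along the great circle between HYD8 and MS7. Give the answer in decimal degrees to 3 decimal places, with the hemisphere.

75.184°S

HYD8: φ = -75.35778°, λ = -142.43556°
MS7: φ = -75.01056°, λ = -142.09028°
Bx = cos φ₂ cos Δλ = 0.258636,  By = cos φ₂ sin Δλ = 0.001559
φₘ = atan2(sin φ₁ + sin φ₂, √((cos φ₁ + Bx)² + By²)) = -75.18423°
λₘ = λ₁ + atan2(By, cos φ₁ + Bx) = -142.26094°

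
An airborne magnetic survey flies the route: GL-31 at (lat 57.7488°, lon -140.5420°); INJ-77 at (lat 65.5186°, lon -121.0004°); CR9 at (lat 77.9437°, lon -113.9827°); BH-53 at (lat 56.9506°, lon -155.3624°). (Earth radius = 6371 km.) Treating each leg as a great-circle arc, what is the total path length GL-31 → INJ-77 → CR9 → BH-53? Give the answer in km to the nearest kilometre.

GL-31→INJ-77: c = 0.209757 rad, d = 1336.36 km
INJ-77→CR9: c = 0.219852 rad, d = 1400.68 km
CR9→BH-53: c = 0.438981 rad, d = 2796.75 km
Total = 1336.36 + 1400.68 + 2796.75 = 5533.79 km

5534 km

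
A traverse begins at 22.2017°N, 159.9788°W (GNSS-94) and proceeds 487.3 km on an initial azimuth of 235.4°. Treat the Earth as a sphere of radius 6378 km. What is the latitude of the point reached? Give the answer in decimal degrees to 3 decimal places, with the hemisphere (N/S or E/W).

δ = d/R = 487.3/6378 = 0.076403 rad
φ₂ = arcsin(sin φ₁ cos δ + cos φ₁ sin δ cos θ)
   = arcsin(0.37787·0.99708 + 0.92586·0.07633·-0.56784) = 19.67208°
λ₂ = λ₁ + atan2(sin θ sin δ cos φ₁, cos δ − sin φ₁ sin φ₂) = -163.80462°

19.672°N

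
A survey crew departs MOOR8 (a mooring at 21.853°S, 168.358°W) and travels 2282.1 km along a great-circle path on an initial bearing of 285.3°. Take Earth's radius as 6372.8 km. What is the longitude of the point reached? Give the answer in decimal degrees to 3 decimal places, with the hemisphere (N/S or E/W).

171.131°E

δ = d/R = 2282.1/6372.8 = 0.358100 rad
φ₂ = arcsin(sin φ₁ cos δ + cos φ₁ sin δ cos θ)
   = arcsin(-0.37223·0.93656 + 0.92814·0.35050·0.26387) = -15.23471°
λ₂ = λ₁ + atan2(sin θ sin δ cos φ₁, cos δ − sin φ₁ sin φ₂) = 171.13105°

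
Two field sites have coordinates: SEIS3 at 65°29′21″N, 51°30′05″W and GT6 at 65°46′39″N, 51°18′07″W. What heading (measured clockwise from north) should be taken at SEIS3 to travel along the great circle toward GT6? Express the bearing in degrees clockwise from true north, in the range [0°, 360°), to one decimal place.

SEIS3: φ = +65.48917°, λ = -51.50139°
GT6: φ = +65.77750°, λ = -51.30194°
Δλ = 0.1994°
y = sin Δλ · cos φ₂ = 0.001428
x = cos φ₁ sin φ₂ − sin φ₁ cos φ₂ cos Δλ = 0.005035
θ = atan2(y, x) = 15.8371° → 15.8371° (mod 360°)

15.8°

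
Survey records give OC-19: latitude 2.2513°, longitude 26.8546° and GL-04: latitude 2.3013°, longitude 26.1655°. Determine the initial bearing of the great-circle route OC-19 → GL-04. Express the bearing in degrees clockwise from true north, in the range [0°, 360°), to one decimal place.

274.2°

Δλ = -0.6891°
y = sin Δλ · cos φ₂ = -0.012017
x = cos φ₁ sin φ₂ − sin φ₁ cos φ₂ cos Δλ = 0.000876
θ = atan2(y, x) = -85.8331° → 274.1669° (mod 360°)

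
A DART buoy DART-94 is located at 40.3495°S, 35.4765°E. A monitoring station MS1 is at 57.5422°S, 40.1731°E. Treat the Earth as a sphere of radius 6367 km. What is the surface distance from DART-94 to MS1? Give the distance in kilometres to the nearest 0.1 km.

Δφ = -17.1927°,  Δλ = 4.6966°
a = sin²(Δφ/2) + cos φ₁ cos φ₂ sin²(Δλ/2) = 0.023029
c = 2·arcsin(√a) = 0.304681 rad = 17.4569°
d = R·c = 6367 × 0.304681 = 1939.9 km

1939.9 km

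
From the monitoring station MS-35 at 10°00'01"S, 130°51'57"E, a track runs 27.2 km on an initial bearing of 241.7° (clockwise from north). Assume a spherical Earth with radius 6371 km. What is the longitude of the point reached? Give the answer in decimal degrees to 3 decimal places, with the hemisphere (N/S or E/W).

MS-35: φ = -10.00028°, λ = +130.86583°
δ = d/R = 27.2/6371 = 0.004269 rad
φ₂ = arcsin(sin φ₁ cos δ + cos φ₁ sin δ cos θ)
   = arcsin(-0.17365·0.99999 + 0.98481·0.00427·-0.47409) = -10.11618°
λ₂ = λ₁ + atan2(sin θ sin δ cos φ₁, cos δ − sin φ₁ sin φ₂) = 130.64705°

130.647°E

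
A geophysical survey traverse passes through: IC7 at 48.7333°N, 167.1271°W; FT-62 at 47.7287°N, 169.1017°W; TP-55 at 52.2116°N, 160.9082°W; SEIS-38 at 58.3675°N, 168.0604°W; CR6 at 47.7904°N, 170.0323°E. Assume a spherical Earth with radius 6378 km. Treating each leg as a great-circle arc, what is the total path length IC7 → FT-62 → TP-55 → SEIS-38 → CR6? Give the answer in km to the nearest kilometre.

3639 km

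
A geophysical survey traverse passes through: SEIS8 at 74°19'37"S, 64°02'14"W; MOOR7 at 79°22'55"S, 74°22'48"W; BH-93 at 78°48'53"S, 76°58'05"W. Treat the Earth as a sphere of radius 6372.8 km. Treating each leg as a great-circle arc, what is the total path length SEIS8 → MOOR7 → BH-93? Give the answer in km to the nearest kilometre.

701 km

SEIS8: φ = -74.32694°, λ = -64.03722°
MOOR7: φ = -79.38194°, λ = -74.38000°
BH-93: φ = -78.81472°, λ = -76.96806°
SEIS8→MOOR7: c = 0.096974 rad, d = 617.99 km
MOOR7→BH-93: c = 0.013074 rad, d = 83.32 km
Total = 617.99 + 83.32 = 701.31 km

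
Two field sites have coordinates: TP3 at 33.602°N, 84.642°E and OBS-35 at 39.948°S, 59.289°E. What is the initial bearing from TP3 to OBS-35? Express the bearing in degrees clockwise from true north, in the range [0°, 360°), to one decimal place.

Δλ = -25.3530°
y = sin Δλ · cos φ₂ = -0.328265
x = cos φ₁ sin φ₂ − sin φ₁ cos φ₂ cos Δλ = -0.918205
θ = atan2(y, x) = -160.3276° → 199.6724° (mod 360°)

199.7°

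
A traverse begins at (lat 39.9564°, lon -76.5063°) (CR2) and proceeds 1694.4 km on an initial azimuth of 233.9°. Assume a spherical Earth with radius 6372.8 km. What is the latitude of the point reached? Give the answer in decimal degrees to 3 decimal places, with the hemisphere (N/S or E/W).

30.064°N

δ = d/R = 1694.4/6372.8 = 0.265880 rad
φ₂ = arcsin(sin φ₁ cos δ + cos φ₁ sin δ cos θ)
   = arcsin(0.64220·0.96486 + 0.76653·0.26276·-0.58920) = 30.06397°
λ₂ = λ₁ + atan2(sin θ sin δ cos φ₁, cos δ − sin φ₁ sin φ₂) = -90.70636°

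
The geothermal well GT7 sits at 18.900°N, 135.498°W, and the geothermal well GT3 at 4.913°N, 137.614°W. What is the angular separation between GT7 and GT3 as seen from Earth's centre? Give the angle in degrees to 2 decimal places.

14.14°

Δφ = -13.9870°,  Δλ = -2.1160°
a = sin²(Δφ/2) + cos φ₁ cos φ₂ sin²(Δλ/2) = 0.015146
c = 2·arcsin(√a) = 0.246764 rad = 14.1386°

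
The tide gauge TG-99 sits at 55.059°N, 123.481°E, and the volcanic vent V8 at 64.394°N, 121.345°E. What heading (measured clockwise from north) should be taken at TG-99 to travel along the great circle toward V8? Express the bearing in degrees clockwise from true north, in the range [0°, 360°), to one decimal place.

354.3°

Δλ = -2.1360°
y = sin Δλ · cos φ₂ = -0.016108
x = cos φ₁ sin φ₂ − sin φ₁ cos φ₂ cos Δλ = 0.162453
θ = atan2(y, x) = -5.6627° → 354.3373° (mod 360°)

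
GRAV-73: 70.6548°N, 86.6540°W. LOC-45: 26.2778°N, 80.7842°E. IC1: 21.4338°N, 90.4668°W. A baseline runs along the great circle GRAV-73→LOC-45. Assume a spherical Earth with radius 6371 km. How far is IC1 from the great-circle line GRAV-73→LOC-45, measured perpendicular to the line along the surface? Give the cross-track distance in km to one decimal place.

560.2 km

δ₁₃ = central angle GRAV-73→IC1 = 0.859969 rad  (haversine)
θ₁₃ = bearing GRAV-73→IC1 = 184.685°,  θ₁₂ = bearing GRAV-73→LOC-45 = 11.340°
dₓₜ = R·arcsin(sin δ₁₃ · sin(θ₁₃ − θ₁₂)) = 6371·arcsin(0.75782·sin(173.345°)) = 560.239 km
|dₓₜ| = 560.239 km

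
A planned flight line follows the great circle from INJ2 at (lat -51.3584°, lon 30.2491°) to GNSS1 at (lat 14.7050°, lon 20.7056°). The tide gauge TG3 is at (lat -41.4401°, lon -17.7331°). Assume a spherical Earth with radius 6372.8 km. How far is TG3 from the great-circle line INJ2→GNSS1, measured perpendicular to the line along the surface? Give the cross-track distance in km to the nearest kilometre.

3727 km

δ₁₃ = central angle INJ2→TG3 = 0.591191 rad  (haversine)
θ₁₃ = bearing INJ2→TG3 = 267.804°,  θ₁₂ = bearing INJ2→GNSS1 = 349.936°
dₓₜ = R·arcsin(sin δ₁₃ · sin(θ₁₃ − θ₁₂)) = 6372.8·arcsin(0.55735·sin(-82.131°)) = -3727.348 km
|dₓₜ| = 3727.348 km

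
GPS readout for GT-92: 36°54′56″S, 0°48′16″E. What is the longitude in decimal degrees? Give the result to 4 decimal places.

0.8044°E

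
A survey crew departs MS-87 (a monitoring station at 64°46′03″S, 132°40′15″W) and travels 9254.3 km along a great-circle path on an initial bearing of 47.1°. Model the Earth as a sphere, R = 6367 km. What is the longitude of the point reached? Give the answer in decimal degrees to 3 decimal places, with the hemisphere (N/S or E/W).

84.947°W

MS-87: φ = -64.76750°, λ = -132.67083°
δ = d/R = 9254.3/6367 = 1.453479 rad
φ₂ = arcsin(sin φ₁ cos δ + cos φ₁ sin δ cos θ)
   = arcsin(-0.90459·0.11705 + 0.42629·0.99313·0.68072) = 10.50440°
λ₂ = λ₁ + atan2(sin θ sin δ cos φ₁, cos δ − sin φ₁ sin φ₂) = -84.94728°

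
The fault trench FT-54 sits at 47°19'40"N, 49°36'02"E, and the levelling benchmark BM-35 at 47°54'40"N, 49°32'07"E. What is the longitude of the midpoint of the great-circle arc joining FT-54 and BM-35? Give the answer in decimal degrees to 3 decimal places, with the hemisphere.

FT-54: φ = +47.32778°, λ = +49.60056°
BM-35: φ = +47.91111°, λ = +49.53528°
Bx = cos φ₂ cos Δλ = 0.670282,  By = cos φ₂ sin Δλ = -0.000764
φₘ = atan2(sin φ₁ + sin φ₂, √((cos φ₁ + Bx)² + By²)) = 47.61945°
λₘ = λ₁ + atan2(By, cos φ₁ + Bx) = 49.56810°

49.568°E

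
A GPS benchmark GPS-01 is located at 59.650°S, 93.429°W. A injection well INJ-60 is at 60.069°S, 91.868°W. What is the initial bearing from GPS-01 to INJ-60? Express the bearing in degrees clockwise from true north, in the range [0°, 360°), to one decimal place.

118.8°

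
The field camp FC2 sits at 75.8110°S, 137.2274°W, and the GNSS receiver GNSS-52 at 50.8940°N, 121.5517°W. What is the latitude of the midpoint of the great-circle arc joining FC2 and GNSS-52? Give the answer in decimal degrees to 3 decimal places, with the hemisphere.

12.550°S

Bx = cos φ₂ cos Δλ = 0.607297,  By = cos φ₂ sin Δλ = 0.170426
φₘ = atan2(sin φ₁ + sin φ₂, √((cos φ₁ + Bx)² + By²)) = -12.54997°
λₘ = λ₁ + atan2(By, cos φ₁ + Bx) = -125.92122°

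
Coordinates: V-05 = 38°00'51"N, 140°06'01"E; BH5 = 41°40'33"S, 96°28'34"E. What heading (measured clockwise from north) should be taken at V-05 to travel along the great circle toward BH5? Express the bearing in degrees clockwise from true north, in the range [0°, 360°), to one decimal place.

V-05: φ = +38.01417°, λ = +140.10028°
BH5: φ = -41.67583°, λ = +96.47611°
Δλ = -43.6242°
y = sin Δλ · cos φ₂ = -0.515318
x = cos φ₁ sin φ₂ − sin φ₁ cos φ₂ cos Δλ = -0.856841
θ = atan2(y, x) = -148.9766° → 211.0234° (mod 360°)

211.0°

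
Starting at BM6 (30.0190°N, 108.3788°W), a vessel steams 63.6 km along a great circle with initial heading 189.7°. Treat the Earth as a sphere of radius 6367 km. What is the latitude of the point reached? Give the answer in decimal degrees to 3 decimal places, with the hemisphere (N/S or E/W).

29.455°N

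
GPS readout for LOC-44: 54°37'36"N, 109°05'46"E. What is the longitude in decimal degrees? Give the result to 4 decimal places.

109° + 5′/60 + 46″/3600 = 109 + 0.08333 + 0.01278 = 109.0961°

109.0961°E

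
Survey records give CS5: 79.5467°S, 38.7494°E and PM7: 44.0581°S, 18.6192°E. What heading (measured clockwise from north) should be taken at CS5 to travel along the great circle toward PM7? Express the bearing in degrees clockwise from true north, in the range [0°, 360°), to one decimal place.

335.3°

Δλ = -20.1302°
y = sin Δλ · cos φ₂ = -0.247322
x = cos φ₁ sin φ₂ − sin φ₁ cos φ₂ cos Δλ = 0.537370
θ = atan2(y, x) = -24.7140° → 335.2860° (mod 360°)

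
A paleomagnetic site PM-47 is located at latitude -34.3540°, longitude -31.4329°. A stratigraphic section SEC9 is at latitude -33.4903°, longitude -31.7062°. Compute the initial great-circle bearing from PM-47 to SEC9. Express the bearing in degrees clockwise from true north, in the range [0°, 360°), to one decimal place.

345.2°

Δλ = -0.2733°
y = sin Δλ · cos φ₂ = -0.003978
x = cos φ₁ sin φ₂ − sin φ₁ cos φ₂ cos Δλ = 0.015068
θ = atan2(y, x) = -14.7886° → 345.2114° (mod 360°)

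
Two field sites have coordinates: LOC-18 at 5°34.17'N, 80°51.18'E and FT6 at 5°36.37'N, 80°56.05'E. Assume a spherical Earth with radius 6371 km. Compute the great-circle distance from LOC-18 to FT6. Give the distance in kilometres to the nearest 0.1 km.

9.9 km

LOC-18: φ = +5.56950°, λ = +80.85300°
FT6: φ = +5.60617°, λ = +80.93417°
Δφ = 0.0367°,  Δλ = 0.0812°
a = sin²(Δφ/2) + cos φ₁ cos φ₂ sin²(Δλ/2) = 0.000001
c = 2·arcsin(√a) = 0.001548 rad = 0.0887°
d = R·c = 6371 × 0.001548 = 9.9 km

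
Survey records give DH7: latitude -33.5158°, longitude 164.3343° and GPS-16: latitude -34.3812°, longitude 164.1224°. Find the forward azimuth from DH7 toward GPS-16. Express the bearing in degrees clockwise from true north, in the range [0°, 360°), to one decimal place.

191.4°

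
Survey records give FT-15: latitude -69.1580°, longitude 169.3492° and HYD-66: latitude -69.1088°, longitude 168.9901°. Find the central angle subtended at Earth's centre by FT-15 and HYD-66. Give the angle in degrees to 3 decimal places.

0.137°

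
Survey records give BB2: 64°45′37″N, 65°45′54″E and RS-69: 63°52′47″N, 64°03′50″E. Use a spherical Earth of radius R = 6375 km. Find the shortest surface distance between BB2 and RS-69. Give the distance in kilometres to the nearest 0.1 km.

BB2: φ = +64.76028°, λ = +65.76500°
RS-69: φ = +63.87972°, λ = +64.06389°
Δφ = -0.8806°,  Δλ = -1.7011°
a = sin²(Δφ/2) + cos φ₁ cos φ₂ sin²(Δλ/2) = 0.000100
c = 2·arcsin(√a) = 0.020042 rad = 1.1483°
d = R·c = 6375 × 0.020042 = 127.8 km

127.8 km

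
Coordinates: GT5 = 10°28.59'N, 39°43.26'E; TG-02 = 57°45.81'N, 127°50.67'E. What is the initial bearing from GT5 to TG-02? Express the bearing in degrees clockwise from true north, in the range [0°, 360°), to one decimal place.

32.8°

GT5: φ = +10.47650°, λ = +39.72100°
TG-02: φ = +57.76350°, λ = +127.84450°
Δλ = 88.1235°
y = sin Δλ · cos φ₂ = 0.533129
x = cos φ₁ sin φ₂ − sin φ₁ cos φ₂ cos Δλ = 0.828577
θ = atan2(y, x) = 32.7583° → 32.7583° (mod 360°)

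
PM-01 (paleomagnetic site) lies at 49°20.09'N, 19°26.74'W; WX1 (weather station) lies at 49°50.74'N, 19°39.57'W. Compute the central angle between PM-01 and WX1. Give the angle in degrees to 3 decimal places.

0.529°

PM-01: φ = +49.33483°, λ = -19.44567°
WX1: φ = +49.84567°, λ = -19.65950°
Δφ = 0.5108°,  Δλ = -0.2138°
a = sin²(Δφ/2) + cos φ₁ cos φ₂ sin²(Δλ/2) = 0.000021
c = 2·arcsin(√a) = 0.009238 rad = 0.5293°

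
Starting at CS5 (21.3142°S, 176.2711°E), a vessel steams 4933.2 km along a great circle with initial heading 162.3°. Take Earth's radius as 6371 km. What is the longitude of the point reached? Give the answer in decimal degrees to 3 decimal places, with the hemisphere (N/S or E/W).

δ = d/R = 4933.2/6371 = 0.774321 rad
φ₂ = arcsin(sin φ₁ cos δ + cos φ₁ sin δ cos θ)
   = arcsin(-0.36348·0.71490 + 0.93160·0.69923·-0.95266) = -61.69303°
λ₂ = λ₁ + atan2(sin θ sin δ cos φ₁, cos δ − sin φ₁ sin φ₂) = -157.09321°

157.093°W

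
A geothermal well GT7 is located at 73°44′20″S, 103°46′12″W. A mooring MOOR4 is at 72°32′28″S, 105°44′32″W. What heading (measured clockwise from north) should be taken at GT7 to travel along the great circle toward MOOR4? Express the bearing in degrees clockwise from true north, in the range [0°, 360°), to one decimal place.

333.5°

GT7: φ = -73.73889°, λ = -103.77000°
MOOR4: φ = -72.54111°, λ = -105.74222°
Δλ = -1.9722°
y = sin Δλ · cos φ₂ = -0.010325
x = cos φ₁ sin φ₂ − sin φ₁ cos φ₂ cos Δλ = 0.020733
θ = atan2(y, x) = -26.4737° → 333.5263° (mod 360°)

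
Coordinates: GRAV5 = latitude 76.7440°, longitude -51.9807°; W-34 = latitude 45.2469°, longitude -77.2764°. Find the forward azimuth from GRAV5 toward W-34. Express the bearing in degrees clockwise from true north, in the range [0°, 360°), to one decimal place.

213.4°

Δλ = -25.2957°
y = sin Δλ · cos φ₂ = -0.300835
x = cos φ₁ sin φ₂ − sin φ₁ cos φ₂ cos Δλ = -0.456746
θ = atan2(y, x) = -146.6292° → 213.3708° (mod 360°)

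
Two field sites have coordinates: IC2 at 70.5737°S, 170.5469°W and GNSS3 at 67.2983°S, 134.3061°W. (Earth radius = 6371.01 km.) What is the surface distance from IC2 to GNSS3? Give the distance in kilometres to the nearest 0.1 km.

Δφ = 3.2754°,  Δλ = 36.2408°
a = sin²(Δφ/2) + cos φ₁ cos φ₂ sin²(Δλ/2) = 0.013233
c = 2·arcsin(√a) = 0.230580 rad = 13.2113°
d = R·c = 6371.01 × 0.230580 = 1469.0 km

1469.0 km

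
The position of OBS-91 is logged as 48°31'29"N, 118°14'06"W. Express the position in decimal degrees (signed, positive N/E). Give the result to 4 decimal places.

lat: 48.5247° N → +48.5247°
lon: 118.2350° W → -118.2350°

+48.5247°, -118.2350°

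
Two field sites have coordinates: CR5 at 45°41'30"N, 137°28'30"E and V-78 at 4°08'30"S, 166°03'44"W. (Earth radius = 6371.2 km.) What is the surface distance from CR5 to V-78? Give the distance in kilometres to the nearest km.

CR5: φ = +45.69167°, λ = +137.47500°
V-78: φ = -4.14167°, λ = -166.06222°
Δφ = -49.8333°,  Δλ = 56.4628°
a = sin²(Δφ/2) + cos φ₁ cos φ₂ sin²(Δλ/2) = 0.333386
c = 2·arcsin(√a) = 1.231072 rad = 70.5352°
d = R·c = 6371.2 × 1.231072 = 7843.4 km

7843 km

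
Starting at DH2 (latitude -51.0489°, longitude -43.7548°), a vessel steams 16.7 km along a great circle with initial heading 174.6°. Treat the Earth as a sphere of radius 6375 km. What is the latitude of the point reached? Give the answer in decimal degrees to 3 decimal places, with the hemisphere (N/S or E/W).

δ = d/R = 16.7/6375 = 0.002620 rad
φ₂ = arcsin(sin φ₁ cos δ + cos φ₁ sin δ cos θ)
   = arcsin(-0.77768·1.00000 + 0.62866·0.00262·-0.99556) = -51.19832°
λ₂ = λ₁ + atan2(sin θ sin δ cos φ₁, cos δ − sin φ₁ sin φ₂) = -43.73226°

51.198°S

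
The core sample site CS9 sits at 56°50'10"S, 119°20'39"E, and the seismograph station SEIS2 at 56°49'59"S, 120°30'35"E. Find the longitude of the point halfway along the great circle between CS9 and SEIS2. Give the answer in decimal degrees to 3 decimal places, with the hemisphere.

119.927°E

CS9: φ = -56.83611°, λ = +119.34417°
SEIS2: φ = -56.83306°, λ = +120.50972°
Bx = cos φ₂ cos Δλ = 0.546967,  By = cos φ₂ sin Δλ = 0.011128
φₘ = atan2(sin φ₁ + sin φ₂, √((cos φ₁ + Bx)² + By²)) = -56.83594°
λₘ = λ₁ + atan2(By, cos φ₁ + Bx) = 119.92697°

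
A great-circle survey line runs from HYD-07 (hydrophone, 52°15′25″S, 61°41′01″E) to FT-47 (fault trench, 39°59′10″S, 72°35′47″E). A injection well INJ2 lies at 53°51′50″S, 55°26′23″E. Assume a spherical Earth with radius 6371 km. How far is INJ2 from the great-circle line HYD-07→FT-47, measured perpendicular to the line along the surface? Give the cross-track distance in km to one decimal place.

217.1 km

HYD-07: φ = -52.25694°, λ = +61.68361°
FT-47: φ = -39.98611°, λ = +72.59639°
INJ2: φ = -53.86389°, λ = +55.43972°
δ₁₃ = central angle HYD-07→INJ2 = 0.071213 rad  (haversine)
θ₁₃ = bearing HYD-07→INJ2 = 244.342°,  θ₁₂ = bearing HYD-07→FT-47 = 35.738°
dₓₜ = R·arcsin(sin δ₁₃ · sin(θ₁₃ − θ₁₂)) = 6371·arcsin(0.07115·sin(208.604°)) = -217.065 km
|dₓₜ| = 217.065 km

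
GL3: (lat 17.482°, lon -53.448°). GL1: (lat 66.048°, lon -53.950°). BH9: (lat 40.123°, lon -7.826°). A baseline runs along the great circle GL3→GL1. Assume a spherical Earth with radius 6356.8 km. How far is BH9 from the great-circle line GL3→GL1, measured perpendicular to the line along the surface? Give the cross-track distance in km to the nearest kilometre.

δ₁₃ = central angle GL3→BH9 = 0.790224 rad  (haversine)
θ₁₃ = bearing GL3→BH9 = 50.283°,  θ₁₂ = bearing GL3→GL1 = 359.728°
dₓₜ = R·arcsin(sin δ₁₃ · sin(θ₁₃ − θ₁₂)) = 6356.8·arcsin(0.71051·sin(-309.445°)) = 3691.960 km
|dₓₜ| = 3691.960 km

3692 km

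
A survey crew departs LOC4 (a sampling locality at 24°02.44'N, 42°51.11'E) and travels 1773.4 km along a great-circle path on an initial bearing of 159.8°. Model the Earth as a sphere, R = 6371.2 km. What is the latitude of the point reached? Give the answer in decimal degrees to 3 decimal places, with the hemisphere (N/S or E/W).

8.987°N

LOC4: φ = +24.04067°, λ = +42.85183°
δ = d/R = 1773.4/6371.2 = 0.278346 rad
φ₂ = arcsin(sin φ₁ cos δ + cos φ₁ sin δ cos θ)
   = arcsin(0.40738·0.96151 + 0.91326·0.27477·-0.93849) = 8.98683°
λ₂ = λ₁ + atan2(sin θ sin δ cos φ₁, cos δ − sin φ₁ sin φ₂) = 48.36390°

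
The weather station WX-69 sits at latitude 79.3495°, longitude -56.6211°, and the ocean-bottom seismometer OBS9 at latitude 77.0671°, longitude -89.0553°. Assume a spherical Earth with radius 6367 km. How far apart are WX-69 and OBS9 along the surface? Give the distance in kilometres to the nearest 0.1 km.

Δφ = -2.2824°,  Δλ = -32.4342°
a = sin²(Δφ/2) + cos φ₁ cos φ₂ sin²(Δλ/2) = 0.003623
c = 2·arcsin(√a) = 0.120454 rad = 6.9015°
d = R·c = 6367 × 0.120454 = 766.9 km

766.9 km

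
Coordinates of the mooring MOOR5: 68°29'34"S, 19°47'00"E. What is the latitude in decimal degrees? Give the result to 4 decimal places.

68.4928°S

68° + 29′/60 + 34″/3600 = 68 + 0.48333 + 0.00944 = 68.4928°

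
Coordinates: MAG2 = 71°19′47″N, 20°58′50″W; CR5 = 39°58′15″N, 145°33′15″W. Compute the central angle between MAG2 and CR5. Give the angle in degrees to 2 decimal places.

62.01°

MAG2: φ = +71.32972°, λ = -20.98056°
CR5: φ = +39.97083°, λ = -145.55417°
Δφ = -31.3589°,  Δλ = -124.5736°
a = sin²(Δφ/2) + cos φ₁ cos φ₂ sin²(Δλ/2) = 0.265312
c = 2·arcsin(√a) = 1.082213 rad = 62.0063°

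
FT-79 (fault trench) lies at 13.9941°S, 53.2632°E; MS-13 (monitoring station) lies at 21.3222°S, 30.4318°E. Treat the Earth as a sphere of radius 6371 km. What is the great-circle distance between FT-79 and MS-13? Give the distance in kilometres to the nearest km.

Δφ = -7.3281°,  Δλ = -22.8314°
a = sin²(Δφ/2) + cos φ₁ cos φ₂ sin²(Δλ/2) = 0.039494
c = 2·arcsin(√a) = 0.400126 rad = 22.9255°
d = R·c = 6371 × 0.400126 = 2549.2 km

2549 km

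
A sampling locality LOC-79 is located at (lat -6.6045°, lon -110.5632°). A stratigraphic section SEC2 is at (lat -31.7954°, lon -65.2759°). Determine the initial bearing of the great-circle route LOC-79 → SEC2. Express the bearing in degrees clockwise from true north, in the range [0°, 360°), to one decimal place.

127.0°

Δλ = 45.2873°
y = sin Δλ · cos φ₂ = 0.604001
x = cos φ₁ sin φ₂ − sin φ₁ cos φ₂ cos Δλ = -0.454615
θ = atan2(y, x) = 126.9678° → 126.9678° (mod 360°)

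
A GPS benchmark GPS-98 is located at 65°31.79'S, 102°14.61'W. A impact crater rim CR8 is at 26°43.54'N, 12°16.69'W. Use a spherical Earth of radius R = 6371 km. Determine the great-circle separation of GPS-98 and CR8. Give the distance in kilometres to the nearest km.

GPS-98: φ = -65.52983°, λ = -102.24350°
CR8: φ = +26.72567°, λ = -12.27817°
Δφ = 92.2555°,  Δλ = 89.9653°
a = sin²(Δφ/2) + cos φ₁ cos φ₂ sin²(Δλ/2) = 0.704550
c = 2·arcsin(√a) = 1.992264 rad = 114.1483°
d = R·c = 6371 × 1.992264 = 12692.7 km

12693 km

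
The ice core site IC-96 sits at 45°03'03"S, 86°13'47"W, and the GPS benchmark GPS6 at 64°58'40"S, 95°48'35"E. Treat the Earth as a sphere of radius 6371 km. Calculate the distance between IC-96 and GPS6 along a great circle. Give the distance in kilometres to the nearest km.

IC-96: φ = -45.05083°, λ = -86.22972°
GPS6: φ = -64.97778°, λ = +95.80972°
Δφ = -19.9269°,  Δλ = -177.9606°
a = sin²(Δφ/2) + cos φ₁ cos φ₂ sin²(Δλ/2) = 0.328661
c = 2·arcsin(√a) = 1.221030 rad = 69.9598°
d = R·c = 6371 × 1.221030 = 7779.2 km

7779 km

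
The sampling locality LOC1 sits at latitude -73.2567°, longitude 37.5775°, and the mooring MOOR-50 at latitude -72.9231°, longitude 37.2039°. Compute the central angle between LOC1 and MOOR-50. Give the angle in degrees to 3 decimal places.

0.351°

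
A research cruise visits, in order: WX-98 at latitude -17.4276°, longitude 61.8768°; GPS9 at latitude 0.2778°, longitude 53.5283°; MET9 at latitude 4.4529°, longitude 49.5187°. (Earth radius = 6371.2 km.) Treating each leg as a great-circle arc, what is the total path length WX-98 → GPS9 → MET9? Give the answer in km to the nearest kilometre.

2814 km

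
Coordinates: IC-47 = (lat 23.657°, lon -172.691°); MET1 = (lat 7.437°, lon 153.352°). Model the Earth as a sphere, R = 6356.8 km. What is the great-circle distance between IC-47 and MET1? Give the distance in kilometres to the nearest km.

Δφ = -16.2200°,  Δλ = -33.9570°
a = sin²(Δφ/2) + cos φ₁ cos φ₂ sin²(Δλ/2) = 0.097350
c = 2·arcsin(√a) = 0.634617 rad = 36.3609°
d = R·c = 6356.8 × 0.634617 = 4034.1 km

4034 km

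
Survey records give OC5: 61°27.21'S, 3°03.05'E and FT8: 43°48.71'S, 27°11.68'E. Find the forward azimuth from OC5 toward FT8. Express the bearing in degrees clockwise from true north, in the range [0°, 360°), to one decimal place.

50.0°

OC5: φ = -61.45350°, λ = +3.05083°
FT8: φ = -43.81183°, λ = +27.19467°
Δλ = 24.1438°
y = sin Δλ · cos φ₂ = 0.295162
x = cos φ₁ sin φ₂ − sin φ₁ cos φ₂ cos Δλ = 0.247611
θ = atan2(y, x) = 50.0067° → 50.0067° (mod 360°)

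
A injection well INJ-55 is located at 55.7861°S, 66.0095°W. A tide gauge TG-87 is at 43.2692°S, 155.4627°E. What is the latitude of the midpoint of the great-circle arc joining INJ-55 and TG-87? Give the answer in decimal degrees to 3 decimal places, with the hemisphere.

72.305°S

Bx = cos φ₂ cos Δλ = -0.545580,  By = cos φ₂ sin Δλ = -0.482216
φₘ = atan2(sin φ₁ + sin φ₂, √((cos φ₁ + Bx)² + By²)) = -72.30528°
λₘ = λ₁ + atan2(By, cos φ₁ + Bx) = -154.02552°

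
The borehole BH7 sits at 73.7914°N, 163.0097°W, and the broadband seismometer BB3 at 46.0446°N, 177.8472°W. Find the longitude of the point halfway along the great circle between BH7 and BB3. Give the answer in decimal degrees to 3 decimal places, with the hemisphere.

173.606°W

Bx = cos φ₂ cos Δλ = 0.670954,  By = cos φ₂ sin Δλ = -0.177744
φₘ = atan2(sin φ₁ + sin φ₂, √((cos φ₁ + Bx)² + By²)) = 60.08837°
λₘ = λ₁ + atan2(By, cos φ₁ + Bx) = -173.60616°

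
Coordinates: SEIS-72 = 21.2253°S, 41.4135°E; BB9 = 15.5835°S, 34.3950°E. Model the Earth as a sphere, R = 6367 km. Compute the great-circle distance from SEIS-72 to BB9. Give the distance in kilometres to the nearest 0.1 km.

969.6 km

Δφ = 5.6418°,  Δλ = -7.0185°
a = sin²(Δφ/2) + cos φ₁ cos φ₂ sin²(Δλ/2) = 0.005786
c = 2·arcsin(√a) = 0.152280 rad = 8.7250°
d = R·c = 6367 × 0.152280 = 969.6 km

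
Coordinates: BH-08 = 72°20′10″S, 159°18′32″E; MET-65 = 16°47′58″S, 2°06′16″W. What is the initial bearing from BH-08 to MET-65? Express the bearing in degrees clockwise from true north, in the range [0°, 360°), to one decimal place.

BH-08: φ = -72.33611°, λ = +159.30889°
MET-65: φ = -16.79944°, λ = -2.10444°
Δλ = -161.4133°
y = sin Δλ · cos φ₂ = -0.305136
x = cos φ₁ sin φ₂ − sin φ₁ cos φ₂ cos Δλ = -0.952309
θ = atan2(y, x) = -162.2337° → 197.7663° (mod 360°)

197.8°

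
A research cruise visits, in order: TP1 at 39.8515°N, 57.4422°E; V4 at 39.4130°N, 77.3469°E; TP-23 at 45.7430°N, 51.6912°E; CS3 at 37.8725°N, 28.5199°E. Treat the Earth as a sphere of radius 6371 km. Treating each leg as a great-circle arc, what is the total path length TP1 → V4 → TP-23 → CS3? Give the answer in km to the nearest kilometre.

TP1→V4: c = 0.267110 rad, d = 1701.76 km
V4→TP-23: c = 0.345969 rad, d = 2204.17 km
TP-23→CS3: c = 0.329695 rad, d = 2100.49 km
Total = 1701.76 + 2204.17 + 2100.49 = 6006.41 km

6006 km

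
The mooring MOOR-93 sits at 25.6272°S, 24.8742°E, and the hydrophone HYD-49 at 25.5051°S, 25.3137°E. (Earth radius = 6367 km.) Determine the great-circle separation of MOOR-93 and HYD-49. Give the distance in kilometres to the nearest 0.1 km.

46.1 km

Δφ = 0.1221°,  Δλ = 0.4395°
a = sin²(Δφ/2) + cos φ₁ cos φ₂ sin²(Δλ/2) = 0.000013
c = 2·arcsin(√a) = 0.007240 rad = 0.4148°
d = R·c = 6367 × 0.007240 = 46.1 km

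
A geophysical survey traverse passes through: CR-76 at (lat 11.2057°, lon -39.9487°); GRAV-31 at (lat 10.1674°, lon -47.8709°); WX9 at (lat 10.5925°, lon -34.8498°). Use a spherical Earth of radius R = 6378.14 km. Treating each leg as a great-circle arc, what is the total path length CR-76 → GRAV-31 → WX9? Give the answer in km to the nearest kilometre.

CR-76→GRAV-31: c = 0.137068 rad, d = 874.24 km
GRAV-31→WX9: c = 0.223649 rad, d = 1426.46 km
Total = 874.24 + 1426.46 = 2300.70 km

2301 km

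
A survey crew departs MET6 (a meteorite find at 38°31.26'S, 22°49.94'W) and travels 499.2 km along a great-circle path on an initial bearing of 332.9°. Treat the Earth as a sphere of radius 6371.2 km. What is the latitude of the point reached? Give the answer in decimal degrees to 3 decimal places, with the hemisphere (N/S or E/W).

34.498°S

MET6: φ = -38.52100°, λ = -22.83233°
δ = d/R = 499.2/6371.2 = 0.078353 rad
φ₂ = arcsin(sin φ₁ cos δ + cos φ₁ sin δ cos θ)
   = arcsin(-0.62280·0.99693 + 0.78238·0.07827·0.89021) = -34.49784°
λ₂ = λ₁ + atan2(sin θ sin δ cos φ₁, cos δ − sin φ₁ sin φ₂) = -25.31200°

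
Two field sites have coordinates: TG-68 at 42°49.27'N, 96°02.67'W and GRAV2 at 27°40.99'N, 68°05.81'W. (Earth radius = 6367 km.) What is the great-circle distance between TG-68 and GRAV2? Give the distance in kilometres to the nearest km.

3021 km

TG-68: φ = +42.82117°, λ = -96.04450°
GRAV2: φ = +27.68317°, λ = -68.09683°
Δφ = -15.1380°,  Δλ = 27.9477°
a = sin²(Δφ/2) + cos φ₁ cos φ₂ sin²(Δλ/2) = 0.055225
c = 2·arcsin(√a) = 0.474436 rad = 27.1832°
d = R·c = 6367 × 0.474436 = 3020.7 km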